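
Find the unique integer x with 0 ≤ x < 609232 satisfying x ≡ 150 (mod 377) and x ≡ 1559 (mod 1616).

Write x = 150 + 377·k. Then 377·k ≡ 1559 − 150 ≡ 1409 (mod 1616).
Need 377⁻¹ mod 1616. Extended Euclid on (1616, 377):
1616 = 4×377 + 108
377 = 3×108 + 53
108 = 2×53 + 2
53 = 26×2 + 1
2 = 2×1 + 0
Back-substitute:
1 = 53 − 26·2
1 = −26·108 + 53·53
1 = 53·377 − 185·108
1 = −185·1616 + 793·377
377⁻¹ ≡ 793 (mod 1616), so k ≡ 793·1409 ≡ 681 (mod 1616).
x = 150 + 377·681 = 256887.

256887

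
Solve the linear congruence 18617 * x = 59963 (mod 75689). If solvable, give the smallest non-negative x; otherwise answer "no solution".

First find gcd(18617, 75689):
75689 = 4·18617 + 1221
18617 = 15·1221 + 302
1221 = 4·302 + 13
302 = 23·13 + 3
13 = 4·3 + 1
3 = 3·1 + 0
gcd = 1, so a unique solution mod 75689 exists.
Back-substitute for the Bézout coefficients:
1 = 13 − 4·3
1 = −4·302 + 93·13
1 = 93·1221 − 376·302
1 = −376·18617 + 5733·1221
1 = 5733·75689 − 23308·18617
So 18617·(-23308) ≡ 1 (mod 75689), giving 18617⁻¹ ≡ 52381.
x ≡ 18617⁻¹·59963 ≡ 52381·59963 ≡ 55470 (mod 75689).

55470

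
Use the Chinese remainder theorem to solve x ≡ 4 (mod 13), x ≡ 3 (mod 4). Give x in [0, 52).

Write x = 4 + 13·k. Then 13·k ≡ 3 − 4 ≡ 3 (mod 4).
Need 13⁻¹ mod 4. Extended Euclid on (4, 1):
4 = 4·1 + 0
13⁻¹ ≡ 1 (mod 4), so k ≡ 1·3 ≡ 3 (mod 4).
x = 4 + 13·3 = 43.

43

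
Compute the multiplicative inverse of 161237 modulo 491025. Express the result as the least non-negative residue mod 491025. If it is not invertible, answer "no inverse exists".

471623

gcd(491025, 161237) by repeated division:
491025 = 3·161237 + 7314
161237 = 22·7314 + 329
7314 = 22·329 + 76
329 = 4·76 + 25
76 = 3·25 + 1
25 = 25·1 + 0
The gcd is 1. Working backward:
1 = 76 − 3·25
1 = −3·329 + 13·76
1 = 13·7314 − 289·329
1 = −289·161237 + 6371·7314
1 = 6371·491025 − 19402·161237
Hence 161237⁻¹ ≡ -19402 ≡ 471623 (mod 491025).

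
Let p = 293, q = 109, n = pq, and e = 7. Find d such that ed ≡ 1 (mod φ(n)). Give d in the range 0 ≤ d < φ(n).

27031

φ(n) = (p−1)(q−1) = 292·108 = 31536.
Need d with 7·d ≡ 1 (mod 31536). Apply the extended Euclidean algorithm:
31536 = 4505·7 + 1
7 = 7·1 + 0
Back-substitute:
1 = 31536 − 4505·7
So 7·(-4505) ≡ 1 (mod 31536), hence d ≡ -4505 ≡ 27031 (mod 31536).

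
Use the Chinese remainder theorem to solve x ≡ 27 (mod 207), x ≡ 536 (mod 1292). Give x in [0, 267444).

Write x = 27 + 207·k. Then 207·k ≡ 536 − 27 ≡ 509 (mod 1292).
Need 207⁻¹ mod 1292. Extended Euclid on (1292, 207):
1292 = 6×207 + 50
207 = 4×50 + 7
50 = 7×7 + 1
7 = 7×1 + 0
Back-substitute:
1 = 50 − 7·7
1 = −7·207 + 29·50
1 = 29·1292 − 181·207
207⁻¹ ≡ 1111 (mod 1292), so k ≡ 1111·509 ≡ 895 (mod 1292).
x = 27 + 207·895 = 185292.

185292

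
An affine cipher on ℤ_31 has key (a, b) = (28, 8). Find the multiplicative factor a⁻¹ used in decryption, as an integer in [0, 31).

gcd(31, 28) by repeated division:
31 = 1×28 + 3
28 = 9×3 + 1
3 = 3×1 + 0
gcd = 1, so the inverse exists. Back-substitute:
1 = 28 − 9·3
1 = −9·31 + 10·28
So 28·10 ≡ 1 (mod 31).

10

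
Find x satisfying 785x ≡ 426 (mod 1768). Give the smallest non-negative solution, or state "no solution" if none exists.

First find gcd(785, 1768):
1768 = 2·785 + 198
785 = 3·198 + 191
198 = 1·191 + 7
191 = 27·7 + 2
7 = 3·2 + 1
2 = 2·1 + 0
gcd = 1, so a unique solution mod 1768 exists.
Back-substitute for the Bézout coefficients:
1 = 7 − 3·2
1 = −3·191 + 82·7
1 = 82·198 − 85·191
1 = −85·785 + 337·198
1 = 337·1768 − 759·785
So 785·(-759) ≡ 1 (mod 1768), giving 785⁻¹ ≡ 1009.
x ≡ 785⁻¹·426 ≡ 1009·426 ≡ 210 (mod 1768).

210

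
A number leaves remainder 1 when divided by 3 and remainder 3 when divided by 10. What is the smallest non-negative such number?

Write x = 1 + 3·k. Then 3·k ≡ 3 − 1 ≡ 2 (mod 10).
Need 3⁻¹ mod 10. Extended Euclid on (10, 3):
10 = 3×3 + 1
3 = 3×1 + 0
Back-substitute:
1 = 10 − 3·3
3⁻¹ ≡ 7 (mod 10), so k ≡ 7·2 ≡ 4 (mod 10).
x = 1 + 3·4 = 13.

13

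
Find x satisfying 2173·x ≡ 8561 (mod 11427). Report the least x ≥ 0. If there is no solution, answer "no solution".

First find gcd(2173, 11427):
11427 = 5*2173 + 562
2173 = 3*562 + 487
562 = 1*487 + 75
487 = 6*75 + 37
75 = 2*37 + 1
37 = 37*1 + 0
gcd = 1, so a unique solution mod 11427 exists.
Back-substitute for the Bézout coefficients:
1 = 75 − 2·37
1 = −2·487 + 13·75
1 = 13·562 − 15·487
1 = −15·2173 + 58·562
1 = 58·11427 − 305·2173
So 2173·(-305) ≡ 1 (mod 11427), giving 2173⁻¹ ≡ 11122.
x ≡ 2173⁻¹·8561 ≡ 11122·8561 ≡ 5678 (mod 11427).

5678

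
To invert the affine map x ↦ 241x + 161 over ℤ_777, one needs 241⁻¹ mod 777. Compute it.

187

gcd(777, 241) by repeated division:
777 = 3·241 + 54
241 = 4·54 + 25
54 = 2·25 + 4
25 = 6·4 + 1
4 = 4·1 + 0
gcd = 1, so the inverse exists. Back-substitute:
1 = 25 − 6·4
1 = −6·54 + 13·25
1 = 13·241 − 58·54
1 = −58·777 + 187·241
So 241·187 ≡ 1 (mod 777).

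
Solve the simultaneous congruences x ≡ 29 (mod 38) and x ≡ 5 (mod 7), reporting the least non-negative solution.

Write x = 29 + 38·k. Then 38·k ≡ 5 − 29 ≡ 4 (mod 7).
Need 38⁻¹ mod 7. Extended Euclid on (7, 3):
7 = 2·3 + 1
3 = 3·1 + 0
Back-substitute:
1 = 7 − 2·3
38⁻¹ ≡ 5 (mod 7), so k ≡ 5·4 ≡ 6 (mod 7).
x = 29 + 38·6 = 257.

257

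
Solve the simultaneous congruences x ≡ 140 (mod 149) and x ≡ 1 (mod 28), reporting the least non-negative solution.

Write x = 140 + 149·k. Then 149·k ≡ 1 − 140 ≡ 1 (mod 28).
Need 149⁻¹ mod 28. Extended Euclid on (28, 9):
28 = 3*9 + 1
9 = 9*1 + 0
Back-substitute:
1 = 28 − 3·9
149⁻¹ ≡ 25 (mod 28), so k ≡ 25·1 ≡ 25 (mod 28).
x = 140 + 149·25 = 3865.

3865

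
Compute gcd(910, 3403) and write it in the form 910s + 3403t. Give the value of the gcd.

1

Apply Euclid's algorithm to 3403 and 910:
3403 = 3×910 + 673
910 = 1×673 + 237
673 = 2×237 + 199
237 = 1×199 + 38
199 = 5×38 + 9
38 = 4×9 + 2
9 = 4×2 + 1
2 = 2×1 + 0
gcd(910, 3403) = 1.
Back-substituting:
1 = 9 − 4·2
1 = −4·38 + 17·9
1 = 17·199 − 89·38
1 = −89·237 + 106·199
1 = 106·673 − 301·237
1 = −301·910 + 407·673
1 = 407·3403 − 1522·910
So 1 = (407)·3403 + (-1522)·910.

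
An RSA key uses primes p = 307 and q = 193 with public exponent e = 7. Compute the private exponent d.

φ(n) = (p−1)(q−1) = 306·192 = 58752.
Need d with 7·d ≡ 1 (mod 58752). Apply the extended Euclidean algorithm:
58752 = 8393×7 + 1
7 = 7×1 + 0
Back-substitute:
1 = 58752 − 8393·7
So 7·(-8393) ≡ 1 (mod 58752), hence d ≡ -8393 ≡ 50359 (mod 58752).

50359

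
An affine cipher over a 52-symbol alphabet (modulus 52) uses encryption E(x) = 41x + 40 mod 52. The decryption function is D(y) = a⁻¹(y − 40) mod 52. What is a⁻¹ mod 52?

gcd(52, 41) by repeated division:
52 = 1×41 + 11
41 = 3×11 + 8
11 = 1×8 + 3
8 = 2×3 + 2
3 = 1×2 + 1
2 = 2×1 + 0
Since gcd(41, 52) = 1, back-substitute to write 1 as a combination:
1 = 3 − 2
1 = −8 + 3·3
1 = 3·11 − 4·8
1 = −4·41 + 15·11
1 = 15·52 − 19·41
Hence 41⁻¹ ≡ -19 ≡ 33 (mod 52).

33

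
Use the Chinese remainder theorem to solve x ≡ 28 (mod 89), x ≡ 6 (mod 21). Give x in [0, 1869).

384

Write x = 28 + 89·k. Then 89·k ≡ 6 − 28 ≡ 20 (mod 21).
Need 89⁻¹ mod 21. Extended Euclid on (21, 5):
21 = 4*5 + 1
5 = 5*1 + 0
Back-substitute:
1 = 21 − 4·5
89⁻¹ ≡ 17 (mod 21), so k ≡ 17·20 ≡ 4 (mod 21).
x = 28 + 89·4 = 384.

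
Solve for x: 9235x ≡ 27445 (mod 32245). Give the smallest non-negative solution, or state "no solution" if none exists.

4776

First find gcd(9235, 32245):
32245 = 3×9235 + 4540
9235 = 2×4540 + 155
4540 = 29×155 + 45
155 = 3×45 + 20
45 = 2×20 + 5
20 = 4×5 + 0
gcd = 5 and 5 | 27445, so solutions exist. Divide through by 5: 1847x ≡ 5489 (mod 6449).
Now find 1847⁻¹ mod 6449:
6449 = 3*1847 + 908
1847 = 2*908 + 31
908 = 29*31 + 9
31 = 3*9 + 4
9 = 2*4 + 1
4 = 4*1 + 0
Back-substitute:
1 = 9 − 2·4
1 = −2·31 + 7·9
1 = 7·908 − 205·31
1 = −205·1847 + 417·908
1 = 417·6449 − 1456·1847
So 1847·(-1456) ≡ 1 (mod 6449), i.e. 1847⁻¹ ≡ 4993.
Then x ≡ 4993·5489 ≡ 4776 (mod 6449); the smallest non-negative solution is x = 4776.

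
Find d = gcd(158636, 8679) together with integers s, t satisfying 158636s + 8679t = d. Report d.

1

Euclidean algorithm:
158636 = 18×8679 + 2414
8679 = 3×2414 + 1437
2414 = 1×1437 + 977
1437 = 1×977 + 460
977 = 2×460 + 57
460 = 8×57 + 4
57 = 14×4 + 1
4 = 4×1 + 0
gcd(158636, 8679) = 1.
Working backward:
1 = 57 − 14·4
1 = −14·460 + 113·57
1 = 113·977 − 240·460
1 = −240·1437 + 353·977
1 = 353·2414 − 593·1437
1 = −593·8679 + 2132·2414
1 = 2132·158636 − 38969·8679
So 1 = (2132)·158636 + (-38969)·8679.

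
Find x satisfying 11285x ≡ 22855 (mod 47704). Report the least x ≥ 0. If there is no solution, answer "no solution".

46459

First find gcd(11285, 47704):
47704 = 4*11285 + 2564
11285 = 4*2564 + 1029
2564 = 2*1029 + 506
1029 = 2*506 + 17
506 = 29*17 + 13
17 = 1*13 + 4
13 = 3*4 + 1
4 = 4*1 + 0
gcd = 1, so a unique solution mod 47704 exists.
Back-substitute for the Bézout coefficients:
1 = 13 − 3·4
1 = −3·17 + 4·13
1 = 4·506 − 119·17
1 = −119·1029 + 242·506
1 = 242·2564 − 603·1029
1 = −603·11285 + 2654·2564
1 = 2654·47704 − 11219·11285
So 11285·(-11219) ≡ 1 (mod 47704), giving 11285⁻¹ ≡ 36485.
x ≡ 11285⁻¹·22855 ≡ 36485·22855 ≡ 46459 (mod 47704).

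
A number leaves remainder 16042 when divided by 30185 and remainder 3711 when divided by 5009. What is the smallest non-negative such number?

Write x = 16042 + 30185·k. Then 30185·k ≡ 3711 − 16042 ≡ 2696 (mod 5009).
Need 30185⁻¹ mod 5009. Extended Euclid on (5009, 131):
5009 = 38·131 + 31
131 = 4·31 + 7
31 = 4·7 + 3
7 = 2·3 + 1
3 = 3·1 + 0
Back-substitute:
1 = 7 − 2·3
1 = −2·31 + 9·7
1 = 9·131 − 38·31
1 = −38·5009 + 1453·131
30185⁻¹ ≡ 1453 (mod 5009), so k ≡ 1453·2696 ≡ 250 (mod 5009).
x = 16042 + 30185·250 = 7562292.

7562292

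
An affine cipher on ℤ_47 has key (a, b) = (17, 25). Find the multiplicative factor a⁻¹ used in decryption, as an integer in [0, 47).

Apply the Euclidean algorithm to 47 and 17:
47 = 2×17 + 13
17 = 1×13 + 4
13 = 3×4 + 1
4 = 4×1 + 0
The gcd is 1. Working backward:
1 = 13 − 3·4
1 = −3·17 + 4·13
1 = 4·47 − 11·17
Hence 17⁻¹ ≡ -11 ≡ 36 (mod 47).

36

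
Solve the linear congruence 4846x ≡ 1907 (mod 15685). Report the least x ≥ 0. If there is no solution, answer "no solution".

7817

First find gcd(4846, 15685):
15685 = 3×4846 + 1147
4846 = 4×1147 + 258
1147 = 4×258 + 115
258 = 2×115 + 28
115 = 4×28 + 3
28 = 9×3 + 1
3 = 3×1 + 0
gcd = 1, so a unique solution mod 15685 exists.
Back-substitute for the Bézout coefficients:
1 = 28 − 9·3
1 = −9·115 + 37·28
1 = 37·258 − 83·115
1 = −83·1147 + 369·258
1 = 369·4846 − 1559·1147
1 = −1559·15685 + 5046·4846
So 4846·(5046) ≡ 1 (mod 15685), giving 4846⁻¹ ≡ 5046.
x ≡ 4846⁻¹·1907 ≡ 5046·1907 ≡ 7817 (mod 15685).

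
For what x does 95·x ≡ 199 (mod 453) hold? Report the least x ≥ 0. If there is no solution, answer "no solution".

107

First find gcd(95, 453):
453 = 4*95 + 73
95 = 1*73 + 22
73 = 3*22 + 7
22 = 3*7 + 1
7 = 7*1 + 0
gcd = 1, so a unique solution mod 453 exists.
Back-substitute for the Bézout coefficients:
1 = 22 − 3·7
1 = −3·73 + 10·22
1 = 10·95 − 13·73
1 = −13·453 + 62·95
So 95·(62) ≡ 1 (mod 453), giving 95⁻¹ ≡ 62.
x ≡ 95⁻¹·199 ≡ 62·199 ≡ 107 (mod 453).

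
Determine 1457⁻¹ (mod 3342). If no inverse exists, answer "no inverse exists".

gcd(3342, 1457) by repeated division:
3342 = 2*1457 + 428
1457 = 3*428 + 173
428 = 2*173 + 82
173 = 2*82 + 9
82 = 9*9 + 1
9 = 9*1 + 0
The gcd is 1. Working backward:
1 = 82 − 9·9
1 = −9·173 + 19·82
1 = 19·428 − 47·173
1 = −47·1457 + 160·428
1 = 160·3342 − 367·1457
Hence 1457⁻¹ ≡ -367 ≡ 2975 (mod 3342).

2975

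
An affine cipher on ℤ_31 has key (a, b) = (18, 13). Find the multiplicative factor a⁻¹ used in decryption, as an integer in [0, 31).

19

Apply the Euclidean algorithm to 31 and 18:
31 = 1*18 + 13
18 = 1*13 + 5
13 = 2*5 + 3
5 = 1*3 + 2
3 = 1*2 + 1
2 = 2*1 + 0
The gcd is 1. Working backward:
1 = 3 − 2
1 = −5 + 2·3
1 = 2·13 − 5·5
1 = −5·18 + 7·13
1 = 7·31 − 12·18
Thus 18·(-12) ≡ 1 (mod 31); reducing, -12 mod 31 = 19.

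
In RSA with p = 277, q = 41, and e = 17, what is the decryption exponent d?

φ(n) = (p−1)(q−1) = 276·40 = 11040.
Need d with 17·d ≡ 1 (mod 11040). Apply the extended Euclidean algorithm:
11040 = 649·17 + 7
17 = 2·7 + 3
7 = 2·3 + 1
3 = 3·1 + 0
Back-substitute:
1 = 7 − 2·3
1 = −2·17 + 5·7
1 = 5·11040 − 3247·17
So 17·(-3247) ≡ 1 (mod 11040), hence d ≡ -3247 ≡ 7793 (mod 11040).

7793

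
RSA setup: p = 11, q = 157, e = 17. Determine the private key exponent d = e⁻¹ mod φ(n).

φ(n) = (p−1)(q−1) = 10·156 = 1560.
Need d with 17·d ≡ 1 (mod 1560). Apply the extended Euclidean algorithm:
1560 = 91×17 + 13
17 = 1×13 + 4
13 = 3×4 + 1
4 = 4×1 + 0
Back-substitute:
1 = 13 − 3·4
1 = −3·17 + 4·13
1 = 4·1560 − 367·17
So 17·(-367) ≡ 1 (mod 1560), hence d ≡ -367 ≡ 1193 (mod 1560).

1193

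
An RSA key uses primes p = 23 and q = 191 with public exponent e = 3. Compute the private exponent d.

2787

φ(n) = (p−1)(q−1) = 22·190 = 4180.
Need d with 3·d ≡ 1 (mod 4180). Apply the extended Euclidean algorithm:
4180 = 1393*3 + 1
3 = 3*1 + 0
Back-substitute:
1 = 4180 − 1393·3
So 3·(-1393) ≡ 1 (mod 4180), hence d ≡ -1393 ≡ 2787 (mod 4180).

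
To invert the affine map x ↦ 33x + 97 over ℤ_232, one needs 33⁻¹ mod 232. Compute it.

225

Extended Euclidean algorithm:
232 = 7×33 + 1
33 = 33×1 + 0
gcd = 1, so the inverse exists. Back-substitute:
1 = 232 − 7·33
Thus 33·(-7) ≡ 1 (mod 232); reducing, -7 mod 232 = 225.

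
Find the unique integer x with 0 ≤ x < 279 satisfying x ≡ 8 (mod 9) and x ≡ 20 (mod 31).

Write x = 8 + 9·k. Then 9·k ≡ 20 − 8 ≡ 12 (mod 31).
Need 9⁻¹ mod 31. Extended Euclid on (31, 9):
31 = 3·9 + 4
9 = 2·4 + 1
4 = 4·1 + 0
Back-substitute:
1 = 9 − 2·4
1 = −2·31 + 7·9
9⁻¹ ≡ 7 (mod 31), so k ≡ 7·12 ≡ 22 (mod 31).
x = 8 + 9·22 = 206.

206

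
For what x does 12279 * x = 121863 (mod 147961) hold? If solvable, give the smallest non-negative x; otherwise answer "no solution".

First find gcd(12279, 147961):
147961 = 12·12279 + 613
12279 = 20·613 + 19
613 = 32·19 + 5
19 = 3·5 + 4
5 = 1·4 + 1
4 = 4·1 + 0
gcd = 1, so a unique solution mod 147961 exists.
Back-substitute for the Bézout coefficients:
1 = 5 − 4
1 = −19 + 4·5
1 = 4·613 − 129·19
1 = −129·12279 + 2584·613
1 = 2584·147961 − 31137·12279
So 12279·(-31137) ≡ 1 (mod 147961), giving 12279⁻¹ ≡ 116824.
x ≡ 12279⁻¹·121863 ≡ 116824·121863 ≡ 11614 (mod 147961).

11614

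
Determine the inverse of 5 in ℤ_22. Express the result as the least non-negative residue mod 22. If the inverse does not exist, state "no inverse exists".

Run Euclid on (22, 5):
22 = 4*5 + 2
5 = 2*2 + 1
2 = 2*1 + 0
The gcd is 1. Working backward:
1 = 5 − 2·2
1 = −2·22 + 9·5
So 5·9 ≡ 1 (mod 22).

9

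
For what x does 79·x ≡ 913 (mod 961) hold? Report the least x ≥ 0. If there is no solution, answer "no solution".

First find gcd(79, 961):
961 = 12*79 + 13
79 = 6*13 + 1
13 = 13*1 + 0
gcd = 1, so a unique solution mod 961 exists.
Back-substitute for the Bézout coefficients:
1 = 79 − 6·13
1 = −6·961 + 73·79
So 79·(73) ≡ 1 (mod 961), giving 79⁻¹ ≡ 73.
x ≡ 79⁻¹·913 ≡ 73·913 ≡ 340 (mod 961).

340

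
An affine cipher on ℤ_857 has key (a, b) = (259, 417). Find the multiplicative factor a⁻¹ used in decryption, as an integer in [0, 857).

Extended Euclidean algorithm:
857 = 3·259 + 80
259 = 3·80 + 19
80 = 4·19 + 4
19 = 4·4 + 3
4 = 1·3 + 1
3 = 3·1 + 0
The gcd is 1. Working backward:
1 = 4 − 3
1 = −19 + 5·4
1 = 5·80 − 21·19
1 = −21·259 + 68·80
1 = 68·857 − 225·259
Hence 259⁻¹ ≡ -225 ≡ 632 (mod 857).

632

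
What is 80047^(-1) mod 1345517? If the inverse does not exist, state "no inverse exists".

163149

Run Euclid on (1345517, 80047):
1345517 = 16×80047 + 64765
80047 = 1×64765 + 15282
64765 = 4×15282 + 3637
15282 = 4×3637 + 734
3637 = 4×734 + 701
734 = 1×701 + 33
701 = 21×33 + 8
33 = 4×8 + 1
8 = 8×1 + 0
The gcd is 1. Working backward:
1 = 33 − 4·8
1 = −4·701 + 85·33
1 = 85·734 − 89·701
1 = −89·3637 + 441·734
1 = 441·15282 − 1853·3637
1 = −1853·64765 + 7853·15282
1 = 7853·80047 − 9706·64765
1 = −9706·1345517 + 163149·80047
So 80047·163149 ≡ 1 (mod 1345517).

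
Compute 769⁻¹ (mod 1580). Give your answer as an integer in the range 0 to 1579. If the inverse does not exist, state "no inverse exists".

489

gcd(1580, 769) by repeated division:
1580 = 2*769 + 42
769 = 18*42 + 13
42 = 3*13 + 3
13 = 4*3 + 1
3 = 3*1 + 0
Since gcd(769, 1580) = 1, back-substitute to write 1 as a combination:
1 = 13 − 4·3
1 = −4·42 + 13·13
1 = 13·769 − 238·42
1 = −238·1580 + 489·769
So 769·489 ≡ 1 (mod 1580).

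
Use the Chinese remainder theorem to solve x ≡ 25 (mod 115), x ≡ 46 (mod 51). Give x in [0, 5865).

3820

Write x = 25 + 115·k. Then 115·k ≡ 46 − 25 ≡ 21 (mod 51).
Need 115⁻¹ mod 51. Extended Euclid on (51, 13):
51 = 3×13 + 12
13 = 1×12 + 1
12 = 12×1 + 0
Back-substitute:
1 = 13 − 12
1 = −51 + 4·13
115⁻¹ ≡ 4 (mod 51), so k ≡ 4·21 ≡ 33 (mod 51).
x = 25 + 115·33 = 3820.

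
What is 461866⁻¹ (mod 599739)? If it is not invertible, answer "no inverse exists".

192898

Run Euclid on (599739, 461866):
599739 = 1×461866 + 137873
461866 = 3×137873 + 48247
137873 = 2×48247 + 41379
48247 = 1×41379 + 6868
41379 = 6×6868 + 171
6868 = 40×171 + 28
171 = 6×28 + 3
28 = 9×3 + 1
3 = 3×1 + 0
gcd = 1, so the inverse exists. Back-substitute:
1 = 28 − 9·3
1 = −9·171 + 55·28
1 = 55·6868 − 2209·171
1 = −2209·41379 + 13309·6868
1 = 13309·48247 − 15518·41379
1 = −15518·137873 + 44345·48247
1 = 44345·461866 − 148553·137873
1 = −148553·599739 + 192898·461866
So 461866·192898 ≡ 1 (mod 599739).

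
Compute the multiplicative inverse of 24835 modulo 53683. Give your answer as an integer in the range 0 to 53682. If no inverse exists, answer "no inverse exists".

5886

Run Euclid on (53683, 24835):
53683 = 2·24835 + 4013
24835 = 6·4013 + 757
4013 = 5·757 + 228
757 = 3·228 + 73
228 = 3·73 + 9
73 = 8·9 + 1
9 = 9·1 + 0
Since gcd(24835, 53683) = 1, back-substitute to write 1 as a combination:
1 = 73 − 8·9
1 = −8·228 + 25·73
1 = 25·757 − 83·228
1 = −83·4013 + 440·757
1 = 440·24835 − 2723·4013
1 = −2723·53683 + 5886·24835
So 24835·5886 ≡ 1 (mod 53683).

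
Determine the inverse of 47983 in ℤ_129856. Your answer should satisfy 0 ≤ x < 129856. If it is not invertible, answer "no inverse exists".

99919

Run Euclid on (129856, 47983):
129856 = 2·47983 + 33890
47983 = 1·33890 + 14093
33890 = 2·14093 + 5704
14093 = 2·5704 + 2685
5704 = 2·2685 + 334
2685 = 8·334 + 13
334 = 25·13 + 9
13 = 1·9 + 4
9 = 2·4 + 1
4 = 4·1 + 0
The gcd is 1. Working backward:
1 = 9 − 2·4
1 = −2·13 + 3·9
1 = 3·334 − 77·13
1 = −77·2685 + 619·334
1 = 619·5704 − 1315·2685
1 = −1315·14093 + 3249·5704
1 = 3249·33890 − 7813·14093
1 = −7813·47983 + 11062·33890
1 = 11062·129856 − 29937·47983
Thus 47983·(-29937) ≡ 1 (mod 129856); reducing, -29937 mod 129856 = 99919.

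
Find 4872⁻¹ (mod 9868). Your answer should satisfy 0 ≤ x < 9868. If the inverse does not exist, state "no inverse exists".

Euclidean algorithm on 9868, 4872:
9868 = 2×4872 + 124
4872 = 39×124 + 36
124 = 3×36 + 16
36 = 2×16 + 4
16 = 4×4 + 0
Since gcd = 4 > 1, 4872 is not a unit mod 9868.

no inverse exists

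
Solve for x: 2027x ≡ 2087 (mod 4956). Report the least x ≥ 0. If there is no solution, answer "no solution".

First find gcd(2027, 4956):
4956 = 2·2027 + 902
2027 = 2·902 + 223
902 = 4·223 + 10
223 = 22·10 + 3
10 = 3·3 + 1
3 = 3·1 + 0
gcd = 1, so a unique solution mod 4956 exists.
Back-substitute for the Bézout coefficients:
1 = 10 − 3·3
1 = −3·223 + 67·10
1 = 67·902 − 271·223
1 = −271·2027 + 609·902
1 = 609·4956 − 1489·2027
So 2027·(-1489) ≡ 1 (mod 4956), giving 2027⁻¹ ≡ 3467.
x ≡ 2027⁻¹·2087 ≡ 3467·2087 ≡ 4825 (mod 4956).

4825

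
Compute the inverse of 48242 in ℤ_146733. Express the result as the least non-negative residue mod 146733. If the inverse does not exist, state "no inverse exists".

81299

Extended Euclidean algorithm:
146733 = 3*48242 + 2007
48242 = 24*2007 + 74
2007 = 27*74 + 9
74 = 8*9 + 2
9 = 4*2 + 1
2 = 2*1 + 0
gcd = 1, so the inverse exists. Back-substitute:
1 = 9 − 4·2
1 = −4·74 + 33·9
1 = 33·2007 − 895·74
1 = −895·48242 + 21513·2007
1 = 21513·146733 − 65434·48242
Hence 48242⁻¹ ≡ -65434 ≡ 81299 (mod 146733).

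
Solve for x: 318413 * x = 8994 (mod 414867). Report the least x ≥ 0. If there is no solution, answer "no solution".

408699

First find gcd(318413, 414867):
414867 = 1*318413 + 96454
318413 = 3*96454 + 29051
96454 = 3*29051 + 9301
29051 = 3*9301 + 1148
9301 = 8*1148 + 117
1148 = 9*117 + 95
117 = 1*95 + 22
95 = 4*22 + 7
22 = 3*7 + 1
7 = 7*1 + 0
gcd = 1, so a unique solution mod 414867 exists.
Back-substitute for the Bézout coefficients:
1 = 22 − 3·7
1 = −3·95 + 13·22
1 = 13·117 − 16·95
1 = −16·1148 + 157·117
1 = 157·9301 − 1272·1148
1 = −1272·29051 + 3973·9301
1 = 3973·96454 − 13191·29051
1 = −13191·318413 + 43546·96454
1 = 43546·414867 − 56737·318413
So 318413·(-56737) ≡ 1 (mod 414867), giving 318413⁻¹ ≡ 358130.
x ≡ 318413⁻¹·8994 ≡ 358130·8994 ≡ 408699 (mod 414867).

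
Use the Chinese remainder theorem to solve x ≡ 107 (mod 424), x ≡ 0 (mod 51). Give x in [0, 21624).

9435

Write x = 107 + 424·k. Then 424·k ≡ 0 − 107 ≡ 46 (mod 51).
Need 424⁻¹ mod 51. Extended Euclid on (51, 16):
51 = 3·16 + 3
16 = 5·3 + 1
3 = 3·1 + 0
Back-substitute:
1 = 16 − 5·3
1 = −5·51 + 16·16
424⁻¹ ≡ 16 (mod 51), so k ≡ 16·46 ≡ 22 (mod 51).
x = 107 + 424·22 = 9435.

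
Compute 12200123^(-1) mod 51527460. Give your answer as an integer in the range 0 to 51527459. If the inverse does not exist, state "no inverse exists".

Run Euclid on (51527460, 12200123):
51527460 = 4·12200123 + 2726968
12200123 = 4·2726968 + 1292251
2726968 = 2·1292251 + 142466
1292251 = 9·142466 + 10057
142466 = 14·10057 + 1668
10057 = 6·1668 + 49
1668 = 34·49 + 2
49 = 24·2 + 1
2 = 2·1 + 0
The gcd is 1. Working backward:
1 = 49 − 24·2
1 = −24·1668 + 817·49
1 = 817·10057 − 4926·1668
1 = −4926·142466 + 69781·10057
1 = 69781·1292251 − 632955·142466
1 = −632955·2726968 + 1335691·1292251
1 = 1335691·12200123 − 5975719·2726968
1 = −5975719·51527460 + 25238567·12200123
So 12200123·25238567 ≡ 1 (mod 51527460).

25238567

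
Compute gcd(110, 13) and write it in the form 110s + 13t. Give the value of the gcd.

Repeated division:
110 = 8·13 + 6
13 = 2·6 + 1
6 = 6·1 + 0
gcd(110, 13) = 1.
Back-substituting:
1 = 13 − 2·6
1 = −2·110 + 17·13
So 1 = (-2)·110 + (17)·13.

1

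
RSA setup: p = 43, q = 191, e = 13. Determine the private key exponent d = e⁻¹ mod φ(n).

4297

φ(n) = (p−1)(q−1) = 42·190 = 7980.
Need d with 13·d ≡ 1 (mod 7980). Apply the extended Euclidean algorithm:
7980 = 613·13 + 11
13 = 1·11 + 2
11 = 5·2 + 1
2 = 2·1 + 0
Back-substitute:
1 = 11 − 5·2
1 = −5·13 + 6·11
1 = 6·7980 − 3683·13
So 13·(-3683) ≡ 1 (mod 7980), hence d ≡ -3683 ≡ 4297 (mod 7980).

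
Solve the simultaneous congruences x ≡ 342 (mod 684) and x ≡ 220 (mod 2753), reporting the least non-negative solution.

Write x = 342 + 684·k. Then 684·k ≡ 220 − 342 ≡ 2631 (mod 2753).
Need 684⁻¹ mod 2753. Extended Euclid on (2753, 684):
2753 = 4*684 + 17
684 = 40*17 + 4
17 = 4*4 + 1
4 = 4*1 + 0
Back-substitute:
1 = 17 − 4·4
1 = −4·684 + 161·17
1 = 161·2753 − 648·684
684⁻¹ ≡ 2105 (mod 2753), so k ≡ 2105·2631 ≡ 1972 (mod 2753).
x = 342 + 684·1972 = 1349190.

1349190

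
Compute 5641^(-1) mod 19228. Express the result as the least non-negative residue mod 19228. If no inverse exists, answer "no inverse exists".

gcd(19228, 5641) by repeated division:
19228 = 3·5641 + 2305
5641 = 2·2305 + 1031
2305 = 2·1031 + 243
1031 = 4·243 + 59
243 = 4·59 + 7
59 = 8·7 + 3
7 = 2·3 + 1
3 = 3·1 + 0
The gcd is 1. Working backward:
1 = 7 − 2·3
1 = −2·59 + 17·7
1 = 17·243 − 70·59
1 = −70·1031 + 297·243
1 = 297·2305 − 664·1031
1 = −664·5641 + 1625·2305
1 = 1625·19228 − 5539·5641
Hence 5641⁻¹ ≡ -5539 ≡ 13689 (mod 19228).

13689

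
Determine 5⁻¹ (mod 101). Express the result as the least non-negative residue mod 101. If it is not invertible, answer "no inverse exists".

81

Extended Euclidean algorithm:
101 = 20*5 + 1
5 = 5*1 + 0
Since gcd(5, 101) = 1, back-substitute to write 1 as a combination:
1 = 101 − 20·5
Thus 5·(-20) ≡ 1 (mod 101); reducing, -20 mod 101 = 81.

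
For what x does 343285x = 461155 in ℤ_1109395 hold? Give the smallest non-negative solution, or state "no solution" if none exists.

182069

First find gcd(343285, 1109395):
1109395 = 3·343285 + 79540
343285 = 4·79540 + 25125
79540 = 3·25125 + 4165
25125 = 6·4165 + 135
4165 = 30·135 + 115
135 = 1·115 + 20
115 = 5·20 + 15
20 = 1·15 + 5
15 = 3·5 + 0
gcd = 5 and 5 | 461155, so solutions exist. Divide through by 5: 68657x ≡ 92231 (mod 221879).
Now find 68657⁻¹ mod 221879:
221879 = 3*68657 + 15908
68657 = 4*15908 + 5025
15908 = 3*5025 + 833
5025 = 6*833 + 27
833 = 30*27 + 23
27 = 1*23 + 4
23 = 5*4 + 3
4 = 1*3 + 1
3 = 3*1 + 0
Back-substitute:
1 = 4 − 3
1 = −23 + 6·4
1 = 6·27 − 7·23
1 = −7·833 + 216·27
1 = 216·5025 − 1303·833
1 = −1303·15908 + 4125·5025
1 = 4125·68657 − 17803·15908
1 = −17803·221879 + 57534·68657
So 68657⁻¹ ≡ 57534 (mod 221879).
Then x ≡ 57534·92231 ≡ 182069 (mod 221879); the smallest non-negative solution is x = 182069.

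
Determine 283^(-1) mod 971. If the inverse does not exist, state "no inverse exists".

Run Euclid on (971, 283):
971 = 3*283 + 122
283 = 2*122 + 39
122 = 3*39 + 5
39 = 7*5 + 4
5 = 1*4 + 1
4 = 4*1 + 0
The gcd is 1. Working backward:
1 = 5 − 4
1 = −39 + 8·5
1 = 8·122 − 25·39
1 = −25·283 + 58·122
1 = 58·971 − 199·283
Hence 283⁻¹ ≡ -199 ≡ 772 (mod 971).

772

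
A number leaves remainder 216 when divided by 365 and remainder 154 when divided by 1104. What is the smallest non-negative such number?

Write x = 216 + 365·k. Then 365·k ≡ 154 − 216 ≡ 1042 (mod 1104).
Need 365⁻¹ mod 1104. Extended Euclid on (1104, 365):
1104 = 3*365 + 9
365 = 40*9 + 5
9 = 1*5 + 4
5 = 1*4 + 1
4 = 4*1 + 0
Back-substitute:
1 = 5 − 4
1 = −9 + 2·5
1 = 2·365 − 81·9
1 = −81·1104 + 245·365
365⁻¹ ≡ 245 (mod 1104), so k ≡ 245·1042 ≡ 266 (mod 1104).
x = 216 + 365·266 = 97306.

97306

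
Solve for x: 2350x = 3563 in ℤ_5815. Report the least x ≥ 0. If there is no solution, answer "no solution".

gcd(2350, 5815):
5815 = 2×2350 + 1115
2350 = 2×1115 + 120
1115 = 9×120 + 35
120 = 3×35 + 15
35 = 2×15 + 5
15 = 3×5 + 0
gcd = 5, but 5 ∤ 3563, so the congruence has no solution.

no solution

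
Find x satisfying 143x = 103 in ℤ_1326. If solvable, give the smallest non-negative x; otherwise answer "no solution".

no solution

gcd(143, 1326):
1326 = 9*143 + 39
143 = 3*39 + 26
39 = 1*26 + 13
26 = 2*13 + 0
gcd = 13, but 13 ∤ 103, so the congruence has no solution.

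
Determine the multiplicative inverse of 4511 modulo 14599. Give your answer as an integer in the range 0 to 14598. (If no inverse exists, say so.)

Euclidean algorithm on 14599, 4511:
14599 = 3·4511 + 1066
4511 = 4·1066 + 247
1066 = 4·247 + 78
247 = 3·78 + 13
78 = 6·13 + 0
Since gcd = 13 > 1, 4511 is not a unit mod 14599.

no inverse exists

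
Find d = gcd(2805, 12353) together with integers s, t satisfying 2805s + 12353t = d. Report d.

Apply Euclid's algorithm to 12353 and 2805:
12353 = 4×2805 + 1133
2805 = 2×1133 + 539
1133 = 2×539 + 55
539 = 9×55 + 44
55 = 1×44 + 11
44 = 4×11 + 0
gcd(2805, 12353) = 11.
Back-substituting:
11 = 55 − 44
11 = −539 + 10·55
11 = 10·1133 − 21·539
11 = −21·2805 + 52·1133
11 = 52·12353 − 229·2805
So 11 = (52)·12353 + (-229)·2805.

11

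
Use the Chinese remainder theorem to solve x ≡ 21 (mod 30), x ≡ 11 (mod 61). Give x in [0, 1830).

Write x = 21 + 30·k. Then 30·k ≡ 11 − 21 ≡ 51 (mod 61).
Need 30⁻¹ mod 61. Extended Euclid on (61, 30):
61 = 2·30 + 1
30 = 30·1 + 0
Back-substitute:
1 = 61 − 2·30
30⁻¹ ≡ 59 (mod 61), so k ≡ 59·51 ≡ 20 (mod 61).
x = 21 + 30·20 = 621.

621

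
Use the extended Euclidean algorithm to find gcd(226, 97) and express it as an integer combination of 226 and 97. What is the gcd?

1

Repeated division:
226 = 2×97 + 32
97 = 3×32 + 1
32 = 32×1 + 0
gcd(226, 97) = 1.
Back-substituting:
1 = 97 − 3·32
1 = −3·226 + 7·97
So 1 = (-3)·226 + (7)·97.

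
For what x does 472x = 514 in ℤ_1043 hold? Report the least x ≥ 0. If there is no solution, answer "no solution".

First find gcd(472, 1043):
1043 = 2×472 + 99
472 = 4×99 + 76
99 = 1×76 + 23
76 = 3×23 + 7
23 = 3×7 + 2
7 = 3×2 + 1
2 = 2×1 + 0
gcd = 1, so a unique solution mod 1043 exists.
Back-substitute for the Bézout coefficients:
1 = 7 − 3·2
1 = −3·23 + 10·7
1 = 10·76 − 33·23
1 = −33·99 + 43·76
1 = 43·472 − 205·99
1 = −205·1043 + 453·472
So 472·(453) ≡ 1 (mod 1043), giving 472⁻¹ ≡ 453.
x ≡ 472⁻¹·514 ≡ 453·514 ≡ 253 (mod 1043).

253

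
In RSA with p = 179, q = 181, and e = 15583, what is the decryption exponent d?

14407

φ(n) = (p−1)(q−1) = 178·180 = 32040.
Need d with 15583·d ≡ 1 (mod 32040). Apply the extended Euclidean algorithm:
32040 = 2·15583 + 874
15583 = 17·874 + 725
874 = 1·725 + 149
725 = 4·149 + 129
149 = 1·129 + 20
129 = 6·20 + 9
20 = 2·9 + 2
9 = 4·2 + 1
2 = 2·1 + 0
Back-substitute:
1 = 9 − 4·2
1 = −4·20 + 9·9
1 = 9·129 − 58·20
1 = −58·149 + 67·129
1 = 67·725 − 326·149
1 = −326·874 + 393·725
1 = 393·15583 − 7007·874
1 = −7007·32040 + 14407·15583
So 15583·14407 ≡ 1 (mod 32040), hence d = 14407.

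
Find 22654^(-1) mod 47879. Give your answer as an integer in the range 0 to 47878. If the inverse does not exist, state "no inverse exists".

Run Euclid on (47879, 22654):
47879 = 2*22654 + 2571
22654 = 8*2571 + 2086
2571 = 1*2086 + 485
2086 = 4*485 + 146
485 = 3*146 + 47
146 = 3*47 + 5
47 = 9*5 + 2
5 = 2*2 + 1
2 = 2*1 + 0
Since gcd(22654, 47879) = 1, back-substitute to write 1 as a combination:
1 = 5 − 2·2
1 = −2·47 + 19·5
1 = 19·146 − 59·47
1 = −59·485 + 196·146
1 = 196·2086 − 843·485
1 = −843·2571 + 1039·2086
1 = 1039·22654 − 9155·2571
1 = −9155·47879 + 19349·22654
So 22654·19349 ≡ 1 (mod 47879).

19349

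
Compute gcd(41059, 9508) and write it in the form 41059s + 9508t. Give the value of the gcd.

1

Apply Euclid's algorithm to 41059 and 9508:
41059 = 4·9508 + 3027
9508 = 3·3027 + 427
3027 = 7·427 + 38
427 = 11·38 + 9
38 = 4·9 + 2
9 = 4·2 + 1
2 = 2·1 + 0
gcd(41059, 9508) = 1.
Back-substituting:
1 = 9 − 4·2
1 = −4·38 + 17·9
1 = 17·427 − 191·38
1 = −191·3027 + 1354·427
1 = 1354·9508 − 4253·3027
1 = −4253·41059 + 18366·9508
So 1 = (-4253)·41059 + (18366)·9508.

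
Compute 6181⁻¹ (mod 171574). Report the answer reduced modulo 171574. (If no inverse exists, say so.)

Apply the Euclidean algorithm to 171574 and 6181:
171574 = 27·6181 + 4687
6181 = 1·4687 + 1494
4687 = 3·1494 + 205
1494 = 7·205 + 59
205 = 3·59 + 28
59 = 2·28 + 3
28 = 9·3 + 1
3 = 3·1 + 0
The gcd is 1. Working backward:
1 = 28 − 9·3
1 = −9·59 + 19·28
1 = 19·205 − 66·59
1 = −66·1494 + 481·205
1 = 481·4687 − 1509·1494
1 = −1509·6181 + 1990·4687
1 = 1990·171574 − 55239·6181
So 6181·(-55239) ≡ 1 (mod 171574), and -55239 ≡ 116335 (mod 171574).

116335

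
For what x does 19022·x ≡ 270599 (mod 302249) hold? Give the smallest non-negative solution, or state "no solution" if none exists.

First find gcd(19022, 302249):
302249 = 15·19022 + 16919
19022 = 1·16919 + 2103
16919 = 8·2103 + 95
2103 = 22·95 + 13
95 = 7·13 + 4
13 = 3·4 + 1
4 = 4·1 + 0
gcd = 1, so a unique solution mod 302249 exists.
Back-substitute for the Bézout coefficients:
1 = 13 − 3·4
1 = −3·95 + 22·13
1 = 22·2103 − 487·95
1 = −487·16919 + 3918·2103
1 = 3918·19022 − 4405·16919
1 = −4405·302249 + 69993·19022
So 19022·(69993) ≡ 1 (mod 302249), giving 19022⁻¹ ≡ 69993.
x ≡ 19022⁻¹·270599 ≡ 69993·270599 ≡ 206720 (mod 302249).

206720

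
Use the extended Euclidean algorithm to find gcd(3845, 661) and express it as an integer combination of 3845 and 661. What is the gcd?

Repeated division:
3845 = 5*661 + 540
661 = 1*540 + 121
540 = 4*121 + 56
121 = 2*56 + 9
56 = 6*9 + 2
9 = 4*2 + 1
2 = 2*1 + 0
gcd(3845, 661) = 1.
Back-substituting:
1 = 9 − 4·2
1 = −4·56 + 25·9
1 = 25·121 − 54·56
1 = −54·540 + 241·121
1 = 241·661 − 295·540
1 = −295·3845 + 1716·661
So 1 = (-295)·3845 + (1716)·661.

1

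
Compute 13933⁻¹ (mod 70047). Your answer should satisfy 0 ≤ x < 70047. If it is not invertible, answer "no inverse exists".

Apply the Euclidean algorithm to 70047 and 13933:
70047 = 5·13933 + 382
13933 = 36·382 + 181
382 = 2·181 + 20
181 = 9·20 + 1
20 = 20·1 + 0
The gcd is 1. Working backward:
1 = 181 − 9·20
1 = −9·382 + 19·181
1 = 19·13933 − 693·382
1 = −693·70047 + 3484·13933
So 13933·3484 ≡ 1 (mod 70047).

3484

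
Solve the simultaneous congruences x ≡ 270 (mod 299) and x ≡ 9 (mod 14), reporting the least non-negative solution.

569

Write x = 270 + 299·k. Then 299·k ≡ 9 − 270 ≡ 5 (mod 14).
Need 299⁻¹ mod 14. Extended Euclid on (14, 5):
14 = 2*5 + 4
5 = 1*4 + 1
4 = 4*1 + 0
Back-substitute:
1 = 5 − 4
1 = −14 + 3·5
299⁻¹ ≡ 3 (mod 14), so k ≡ 3·5 ≡ 1 (mod 14).
x = 270 + 299·1 = 569.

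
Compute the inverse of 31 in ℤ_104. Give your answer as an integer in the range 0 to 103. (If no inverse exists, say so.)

47

Extended Euclidean algorithm:
104 = 3·31 + 11
31 = 2·11 + 9
11 = 1·9 + 2
9 = 4·2 + 1
2 = 2·1 + 0
gcd = 1, so the inverse exists. Back-substitute:
1 = 9 − 4·2
1 = −4·11 + 5·9
1 = 5·31 − 14·11
1 = −14·104 + 47·31
So 31·47 ≡ 1 (mod 104).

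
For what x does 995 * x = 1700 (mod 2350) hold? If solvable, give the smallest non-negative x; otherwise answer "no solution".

330

First find gcd(995, 2350):
2350 = 2*995 + 360
995 = 2*360 + 275
360 = 1*275 + 85
275 = 3*85 + 20
85 = 4*20 + 5
20 = 4*5 + 0
gcd = 5 and 5 | 1700, so solutions exist. Divide through by 5: 199x ≡ 340 (mod 470).
Now find 199⁻¹ mod 470:
470 = 2·199 + 72
199 = 2·72 + 55
72 = 1·55 + 17
55 = 3·17 + 4
17 = 4·4 + 1
4 = 4·1 + 0
Back-substitute:
1 = 17 − 4·4
1 = −4·55 + 13·17
1 = 13·72 − 17·55
1 = −17·199 + 47·72
1 = 47·470 − 111·199
So 199·(-111) ≡ 1 (mod 470), i.e. 199⁻¹ ≡ 359.
Then x ≡ 359·340 ≡ 330 (mod 470); the smallest non-negative solution is x = 330.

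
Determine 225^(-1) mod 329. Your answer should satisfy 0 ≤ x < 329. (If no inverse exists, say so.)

gcd(329, 225) by repeated division:
329 = 1×225 + 104
225 = 2×104 + 17
104 = 6×17 + 2
17 = 8×2 + 1
2 = 2×1 + 0
gcd = 1, so the inverse exists. Back-substitute:
1 = 17 − 8·2
1 = −8·104 + 49·17
1 = 49·225 − 106·104
1 = −106·329 + 155·225
So 225·155 ≡ 1 (mod 329).

155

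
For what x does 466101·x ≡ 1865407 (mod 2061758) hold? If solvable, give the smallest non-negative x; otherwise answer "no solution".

First find gcd(466101, 2061758):
2061758 = 4×466101 + 197354
466101 = 2×197354 + 71393
197354 = 2×71393 + 54568
71393 = 1×54568 + 16825
54568 = 3×16825 + 4093
16825 = 4×4093 + 453
4093 = 9×453 + 16
453 = 28×16 + 5
16 = 3×5 + 1
5 = 5×1 + 0
gcd = 1, so a unique solution mod 2061758 exists.
Back-substitute for the Bézout coefficients:
1 = 16 − 3·5
1 = −3·453 + 85·16
1 = 85·4093 − 768·453
1 = −768·16825 + 3157·4093
1 = 3157·54568 − 10239·16825
1 = −10239·71393 + 13396·54568
1 = 13396·197354 − 37031·71393
1 = −37031·466101 + 87458·197354
1 = 87458·2061758 − 386863·466101
So 466101·(-386863) ≡ 1 (mod 2061758), giving 466101⁻¹ ≡ 1674895.
x ≡ 466101⁻¹·1865407 ≡ 1674895·1865407 ≡ 1648677 (mod 2061758).

1648677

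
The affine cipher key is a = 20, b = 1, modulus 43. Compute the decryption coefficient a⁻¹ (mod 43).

Extended Euclidean algorithm:
43 = 2*20 + 3
20 = 6*3 + 2
3 = 1*2 + 1
2 = 2*1 + 0
gcd = 1, so the inverse exists. Back-substitute:
1 = 3 − 2
1 = −20 + 7·3
1 = 7·43 − 15·20
Hence 20⁻¹ ≡ -15 ≡ 28 (mod 43).

28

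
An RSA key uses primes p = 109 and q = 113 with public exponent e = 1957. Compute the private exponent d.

φ(n) = (p−1)(q−1) = 108·112 = 12096.
Need d with 1957·d ≡ 1 (mod 12096). Apply the extended Euclidean algorithm:
12096 = 6×1957 + 354
1957 = 5×354 + 187
354 = 1×187 + 167
187 = 1×167 + 20
167 = 8×20 + 7
20 = 2×7 + 6
7 = 1×6 + 1
6 = 6×1 + 0
Back-substitute:
1 = 7 − 6
1 = −20 + 3·7
1 = 3·167 − 25·20
1 = −25·187 + 28·167
1 = 28·354 − 53·187
1 = −53·1957 + 293·354
1 = 293·12096 − 1811·1957
So 1957·(-1811) ≡ 1 (mod 12096), hence d ≡ -1811 ≡ 10285 (mod 12096).

10285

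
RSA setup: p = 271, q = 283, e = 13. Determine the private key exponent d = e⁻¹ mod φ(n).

5857

φ(n) = (p−1)(q−1) = 270·282 = 76140.
Need d with 13·d ≡ 1 (mod 76140). Apply the extended Euclidean algorithm:
76140 = 5856×13 + 12
13 = 1×12 + 1
12 = 12×1 + 0
Back-substitute:
1 = 13 − 12
1 = −76140 + 5857·13
So 13·5857 ≡ 1 (mod 76140), hence d = 5857.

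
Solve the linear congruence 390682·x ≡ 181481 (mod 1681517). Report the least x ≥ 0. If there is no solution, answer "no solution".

First find gcd(390682, 1681517):
1681517 = 4·390682 + 118789
390682 = 3·118789 + 34315
118789 = 3·34315 + 15844
34315 = 2·15844 + 2627
15844 = 6·2627 + 82
2627 = 32·82 + 3
82 = 27·3 + 1
3 = 3·1 + 0
gcd = 1, so a unique solution mod 1681517 exists.
Back-substitute for the Bézout coefficients:
1 = 82 − 27·3
1 = −27·2627 + 865·82
1 = 865·15844 − 5217·2627
1 = −5217·34315 + 11299·15844
1 = 11299·118789 − 39114·34315
1 = −39114·390682 + 128641·118789
1 = 128641·1681517 − 553678·390682
So 390682·(-553678) ≡ 1 (mod 1681517), giving 390682⁻¹ ≡ 1127839.
x ≡ 390682⁻¹·181481 ≡ 1127839·181481 ≡ 374251 (mod 1681517).

374251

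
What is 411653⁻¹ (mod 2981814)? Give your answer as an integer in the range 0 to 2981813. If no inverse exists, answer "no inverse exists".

Compute gcd(411653, 2981814):
2981814 = 7×411653 + 100243
411653 = 4×100243 + 10681
100243 = 9×10681 + 4114
10681 = 2×4114 + 2453
4114 = 1×2453 + 1661
2453 = 1×1661 + 792
1661 = 2×792 + 77
792 = 10×77 + 22
77 = 3×22 + 11
22 = 2×11 + 0
The gcd is 11, not 1, hence no inverse exists.

no inverse exists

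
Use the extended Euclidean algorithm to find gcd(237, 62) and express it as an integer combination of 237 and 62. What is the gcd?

1

Repeated division:
237 = 3×62 + 51
62 = 1×51 + 11
51 = 4×11 + 7
11 = 1×7 + 4
7 = 1×4 + 3
4 = 1×3 + 1
3 = 3×1 + 0
gcd(237, 62) = 1.
Express as a combination:
1 = 4 − 3
1 = −7 + 2·4
1 = 2·11 − 3·7
1 = −3·51 + 14·11
1 = 14·62 − 17·51
1 = −17·237 + 65·62
So 1 = (-17)·237 + (65)·62.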